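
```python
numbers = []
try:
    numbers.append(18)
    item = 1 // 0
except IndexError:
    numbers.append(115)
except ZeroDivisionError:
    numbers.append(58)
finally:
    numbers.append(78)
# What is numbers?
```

Step-by-step execution trace:
1. try: `numbers.append(18)` → numbers = [18].
2. `item = 1 // 0` raises ZeroDivisionError.
3. `except IndexError` does not match ZeroDivisionError; skipped.
4. `except ZeroDivisionError` matches → `numbers.append(58)` → numbers = [18, 58].
5. finally always runs: `numbers.append(78)` → numbers = [18, 58, 78].
Result: [18, 58, 78]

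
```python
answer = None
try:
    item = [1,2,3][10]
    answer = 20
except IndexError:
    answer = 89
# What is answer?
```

Step-by-step execution trace:
1. `item = [1,2,3][10]` raises IndexError.
2. `answer = 20` is not reached.
3. `except IndexError` matches → answer = 89.
Result: 89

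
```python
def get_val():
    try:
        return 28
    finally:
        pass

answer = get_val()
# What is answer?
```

Step-by-step execution trace:
1. `get_val()` enters try: `return 28` sets pending return value 28.
2. Before returning, `finally: pass` runs (no effect).
3. get_val() returns 28 → answer = 28.
Result: 28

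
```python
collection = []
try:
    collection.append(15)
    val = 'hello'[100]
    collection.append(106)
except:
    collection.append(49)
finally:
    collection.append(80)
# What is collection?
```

Step-by-step execution trace:
1. try: `collection.append(15)` → collection = [15].
2. `val = 'hello'[100]` raises IndexError; `collection.append(106)` is not reached.
3. bare `except` matches → `collection.append(49)` → collection = [15, 49].
4. finally always runs: `collection.append(80)` → collection = [15, 49, 80].
Result: [15, 49, 80]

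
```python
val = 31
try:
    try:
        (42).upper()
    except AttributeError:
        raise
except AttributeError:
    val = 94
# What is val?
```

Step-by-step execution trace:
1. Inner try: `(42).upper()` raises AttributeError.
2. Inner `except AttributeError` matches; bare `raise` re-raises the same AttributeError.
3. Outer `except AttributeError` matches → val = 94.
Result: 94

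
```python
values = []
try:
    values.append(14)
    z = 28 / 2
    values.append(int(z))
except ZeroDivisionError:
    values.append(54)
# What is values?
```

Step-by-step execution trace:
1. try: `values.append(14)` → values = [14].
2. `z = 28 / 2` → z = 14.0. No exception raised.
3. `values.append(int(z))` → values = [14, 14].
4. `except ZeroDivisionError` is skipped (no exception was raised).
Result: [14, 14]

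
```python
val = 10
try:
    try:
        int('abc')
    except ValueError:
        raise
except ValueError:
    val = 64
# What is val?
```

Step-by-step execution trace:
1. Inner try: `int('abc')` raises ValueError.
2. Inner `except ValueError` matches; bare `raise` re-raises the same ValueError.
3. Outer `except ValueError` matches → val = 64.
Result: 64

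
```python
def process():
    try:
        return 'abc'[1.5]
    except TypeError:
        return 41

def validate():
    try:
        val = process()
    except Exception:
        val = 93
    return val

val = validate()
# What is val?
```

Step-by-step execution trace:
1. `validate()` calls `process()`.
2. In process: `'abc'[1.5]` raises TypeError; `except TypeError` catches it → returns 41.
3. In validate: `val = process()` → val = 41. No exception reaches validate.
4. `except Exception` is skipped; validate returns 41.
5. val = 41.
Result: 41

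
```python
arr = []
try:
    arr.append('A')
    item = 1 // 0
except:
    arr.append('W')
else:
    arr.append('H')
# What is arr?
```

Step-by-step execution trace:
1. try: `arr.append('A')` → arr = ['A'].
2. `item = 1 // 0` raises ZeroDivisionError.
3. bare `except` matches → `arr.append('W')` → arr = ['A', 'W'].
4. `else` is skipped (an exception was raised).
Result: ['A', 'W']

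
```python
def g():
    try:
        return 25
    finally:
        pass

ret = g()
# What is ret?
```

Step-by-step execution trace:
1. `g()` enters try: `return 25` sets pending return value 25.
2. Before returning, `finally: pass` runs (no effect).
3. g() returns 25 → ret = 25.
Result: 25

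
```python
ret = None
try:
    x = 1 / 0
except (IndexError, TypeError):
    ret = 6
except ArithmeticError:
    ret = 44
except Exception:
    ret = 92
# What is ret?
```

Step-by-step execution trace:
1. `x = 1 / 0` raises ZeroDivisionError.
2. `except (IndexError, TypeError)` does not match ZeroDivisionError; skipped.
3. `except ArithmeticError` matches (ZeroDivisionError is a subclass of ArithmeticError) → ret = 44.
4. `except Exception` is not reached.
Result: 44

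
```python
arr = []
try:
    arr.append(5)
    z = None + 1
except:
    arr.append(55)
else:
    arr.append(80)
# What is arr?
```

Step-by-step execution trace:
1. try: `arr.append(5)` → arr = [5].
2. `z = None + 1` raises TypeError.
3. bare `except` matches → `arr.append(55)` → arr = [5, 55].
4. `else` is skipped (an exception was raised).
Result: [5, 55]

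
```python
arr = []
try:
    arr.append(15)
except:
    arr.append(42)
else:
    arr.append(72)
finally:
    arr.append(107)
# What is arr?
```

Step-by-step execution trace:
1. try: `arr.append(15)` → arr = [15]. No exception raised.
2. `except` is skipped.
3. `else` runs: `arr.append(72)` → arr = [15, 72].
4. `finally` always runs: `arr.append(107)` → arr = [15, 72, 107].
Result: [15, 72, 107]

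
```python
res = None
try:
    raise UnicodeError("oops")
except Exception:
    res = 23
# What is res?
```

Step-by-step execution trace:
1. `raise UnicodeError(...)` raises UnicodeError.
2. `except Exception` matches (UnicodeError is a subclass of Exception) → res = 23.
Result: 23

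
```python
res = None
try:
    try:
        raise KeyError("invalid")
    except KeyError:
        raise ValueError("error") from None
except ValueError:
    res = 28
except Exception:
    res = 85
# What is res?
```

Step-by-step execution trace:
1. Inner try raises KeyError; inner `except KeyError` catches it.
2. `raise ValueError(...) from None` raises ValueError (from None suppresses __context__, but the active exception is still ValueError).
3. Outer `except ValueError` matches → res = 28.
4. `except Exception` is not reached.
Result: 28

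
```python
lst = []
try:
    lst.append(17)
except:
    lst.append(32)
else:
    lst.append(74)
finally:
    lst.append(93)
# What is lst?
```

Step-by-step execution trace:
1. try: `lst.append(17)` → lst = [17]. No exception raised.
2. `except` is skipped.
3. `else` runs: `lst.append(74)` → lst = [17, 74].
4. `finally` always runs: `lst.append(93)` → lst = [17, 74, 93].
Result: [17, 74, 93]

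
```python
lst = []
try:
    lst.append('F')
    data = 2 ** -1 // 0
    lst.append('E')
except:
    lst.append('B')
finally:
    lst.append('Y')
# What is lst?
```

Step-by-step execution trace:
1. try: `lst.append('F')` → lst = ['F'].
2. `data = 2 ** -1 // 0` raises ZeroDivisionError; `lst.append('E')` is not reached.
3. bare `except` matches → `lst.append('B')` → lst = ['F', 'B'].
4. finally always runs: `lst.append('Y')` → lst = ['F', 'B', 'Y'].
Result: ['F', 'B', 'Y']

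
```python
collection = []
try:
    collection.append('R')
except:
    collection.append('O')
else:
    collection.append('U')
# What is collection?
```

Step-by-step execution trace:
1. try: `collection.append('R')` → collection = ['R']. No exception raised.
2. `except` is skipped.
3. `else` runs (try completed without exception): `collection.append('U')` → collection = ['R', 'U'].
Result: ['R', 'U']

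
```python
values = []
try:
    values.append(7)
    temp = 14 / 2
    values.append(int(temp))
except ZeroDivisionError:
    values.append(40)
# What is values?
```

Step-by-step execution trace:
1. try: `values.append(7)` → values = [7].
2. `temp = 14 / 2` → temp = 7.0. No exception raised.
3. `values.append(int(temp))` → values = [7, 7].
4. `except ZeroDivisionError` is skipped (no exception was raised).
Result: [7, 7]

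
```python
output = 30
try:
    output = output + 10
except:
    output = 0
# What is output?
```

Step-by-step execution trace:
1. output starts at 30.
2. try: `output = output + 10` → output = 40. No exception raised.
3. `except` is skipped.
Result: 40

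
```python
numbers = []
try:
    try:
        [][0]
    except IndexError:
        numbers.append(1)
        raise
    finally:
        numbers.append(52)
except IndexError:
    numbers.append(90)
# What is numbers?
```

Step-by-step execution trace:
1. Inner try: `[][0]` raises IndexError.
2. Inner `except IndexError` matches → `numbers.append(1)` → numbers = [1].
3. bare `raise` re-raises IndexError.
4. Inner `finally` runs during unwinding: `numbers.append(52)` → numbers = [1, 52].
5. Outer `except IndexError` matches → `numbers.append(90)` → numbers = [1, 52, 90].
Result: [1, 52, 90]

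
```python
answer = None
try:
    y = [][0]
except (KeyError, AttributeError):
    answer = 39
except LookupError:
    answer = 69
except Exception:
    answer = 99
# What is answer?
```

Step-by-step execution trace:
1. `y = [][0]` raises IndexError.
2. `except (KeyError, AttributeError)` does not match IndexError; skipped.
3. `except LookupError` matches (IndexError is a subclass of LookupError) → answer = 69.
4. `except Exception` is not reached.
Result: 69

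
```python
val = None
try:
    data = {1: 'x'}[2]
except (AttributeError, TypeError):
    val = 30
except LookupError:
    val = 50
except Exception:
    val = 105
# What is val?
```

Step-by-step execution trace:
1. `data = {1: 'x'}[2]` raises KeyError.
2. `except (AttributeError, TypeError)` does not match KeyError; skipped.
3. `except LookupError` matches (KeyError is a subclass of LookupError) → val = 50.
4. `except Exception` is not reached.
Result: 50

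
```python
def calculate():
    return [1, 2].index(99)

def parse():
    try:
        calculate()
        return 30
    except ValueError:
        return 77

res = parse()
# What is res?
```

Step-by-step execution trace:
1. `parse()` calls `calculate()`.
2. `calculate()` evaluates `[1, 2].index(99)`, which raises ValueError; it propagates to the caller.
3. `return 30` is not reached.
4. `except ValueError` in parse matches → returns 77.
5. res = 77.
Result: 77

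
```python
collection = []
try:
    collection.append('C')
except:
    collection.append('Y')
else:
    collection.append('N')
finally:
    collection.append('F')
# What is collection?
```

Step-by-step execution trace:
1. try: `collection.append('C')` → collection = ['C']. No exception raised.
2. `except` is skipped.
3. `else` runs: `collection.append('N')` → collection = ['C', 'N'].
4. `finally` always runs: `collection.append('F')` → collection = ['C', 'N', 'F'].
Result: ['C', 'N', 'F']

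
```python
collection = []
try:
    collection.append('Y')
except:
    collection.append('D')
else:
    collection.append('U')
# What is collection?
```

Step-by-step execution trace:
1. try: `collection.append('Y')` → collection = ['Y']. No exception raised.
2. `except` is skipped.
3. `else` runs (try completed without exception): `collection.append('U')` → collection = ['Y', 'U'].
Result: ['Y', 'U']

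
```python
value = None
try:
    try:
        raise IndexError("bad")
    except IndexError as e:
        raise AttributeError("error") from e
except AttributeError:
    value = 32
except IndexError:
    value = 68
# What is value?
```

Step-by-step execution trace:
1. Inner try raises IndexError; inner `except IndexError as e` catches it.
2. `raise AttributeError(...) from e` raises AttributeError (IndexError is attached as __cause__, but only AttributeError is active).
3. Outer `except AttributeError` matches → value = 32.
4. `except IndexError` is not reached.
Result: 32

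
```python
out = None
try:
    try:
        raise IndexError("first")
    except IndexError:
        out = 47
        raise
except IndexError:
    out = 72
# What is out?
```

Step-by-step execution trace:
1. Inner try: `raise IndexError("first")` raises IndexError.
2. Inner `except IndexError` matches → out = 47.
3. bare `raise` re-raises the same IndexError.
4. Outer `except IndexError` matches → out = 72.
Result: 72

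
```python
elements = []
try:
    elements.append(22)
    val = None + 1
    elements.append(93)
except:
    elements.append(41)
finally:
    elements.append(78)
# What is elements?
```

Step-by-step execution trace:
1. try: `elements.append(22)` → elements = [22].
2. `val = None + 1` raises TypeError; `elements.append(93)` is not reached.
3. bare `except` matches → `elements.append(41)` → elements = [22, 41].
4. finally always runs: `elements.append(78)` → elements = [22, 41, 78].
Result: [22, 41, 78]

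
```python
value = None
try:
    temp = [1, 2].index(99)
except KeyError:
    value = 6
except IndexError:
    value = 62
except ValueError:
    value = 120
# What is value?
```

Step-by-step execution trace:
1. `temp = [1, 2].index(99)` raises ValueError.
2. `except KeyError` does not match ValueError; skipped.
3. `except IndexError` does not match ValueError; skipped.
4. `except ValueError` matches → value = 120.
Result: 120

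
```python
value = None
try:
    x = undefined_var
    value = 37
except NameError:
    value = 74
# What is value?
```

Step-by-step execution trace:
1. `x = undefined_var` raises NameError.
2. `value = 37` is not reached.
3. `except NameError` matches → value = 74.
Result: 74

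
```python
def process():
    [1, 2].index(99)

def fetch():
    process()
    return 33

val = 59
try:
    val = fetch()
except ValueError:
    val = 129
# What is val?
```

Step-by-step execution trace:
1. val starts at 59.
2. try: `fetch()` calls `process()`.
3. `process()` evaluates `[1, 2].index(99)`, which raises ValueError; it propagates through fetch (uncaught).
4. `return 33` in fetch is not reached; the assignment to val does not complete.
5. `except ValueError` matches → val = 129.
Result: 129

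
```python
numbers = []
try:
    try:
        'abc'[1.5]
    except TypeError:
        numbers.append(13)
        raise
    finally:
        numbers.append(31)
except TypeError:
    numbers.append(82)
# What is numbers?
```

Step-by-step execution trace:
1. Inner try: `'abc'[1.5]` raises TypeError.
2. Inner `except TypeError` matches → `numbers.append(13)` → numbers = [13].
3. bare `raise` re-raises TypeError.
4. Inner `finally` runs during unwinding: `numbers.append(31)` → numbers = [13, 31].
5. Outer `except TypeError` matches → `numbers.append(82)` → numbers = [13, 31, 82].
Result: [13, 31, 82]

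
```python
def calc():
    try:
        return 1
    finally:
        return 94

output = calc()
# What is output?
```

Step-by-step execution trace:
1. `calc()` enters try: `return 1` sets pending return value 1.
2. Before returning, `finally: return 94` runs and overrides the pending return.
3. calc() returns 94 → output = 94.
Result: 94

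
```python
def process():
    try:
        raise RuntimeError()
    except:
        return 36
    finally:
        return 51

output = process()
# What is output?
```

Step-by-step execution trace:
1. `process()` enters try: `raise RuntimeError()` raises RuntimeError.
2. bare `except` matches → `return 36` sets pending return value 36.
3. Before returning, `finally: return 51` runs and overrides the pending return.
4. process() returns 51 → output = 51.
Result: 51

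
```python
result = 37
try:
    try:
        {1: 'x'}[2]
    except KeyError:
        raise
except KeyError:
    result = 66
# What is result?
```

Step-by-step execution trace:
1. Inner try: `{1: 'x'}[2]` raises KeyError.
2. Inner `except KeyError` matches; bare `raise` re-raises the same KeyError.
3. Outer `except KeyError` matches → result = 66.
Result: 66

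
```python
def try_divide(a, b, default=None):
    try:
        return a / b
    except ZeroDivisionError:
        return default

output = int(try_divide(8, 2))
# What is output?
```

Step-by-step execution trace:
1. `try_divide(8, 2)` enters try: `return 8 / 2` → returns 4.0. No exception raised.
2. `except ZeroDivisionError` is skipped.
3. `int(4.0)` → 4 → output = 4.
Result: 4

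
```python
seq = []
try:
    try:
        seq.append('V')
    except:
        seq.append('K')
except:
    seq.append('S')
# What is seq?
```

Step-by-step execution trace:
1. Inner try: `seq.append('V')` → seq = ['V']. No exception raised.
2. Inner `except` is skipped.
3. Inner try completes normally; outer `except` is skipped.
Result: ['V']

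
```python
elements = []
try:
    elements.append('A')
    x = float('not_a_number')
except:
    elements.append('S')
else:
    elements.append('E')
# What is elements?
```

Step-by-step execution trace:
1. try: `elements.append('A')` → elements = ['A'].
2. `x = float('not_a_number')` raises ValueError.
3. bare `except` matches → `elements.append('S')` → elements = ['A', 'S'].
4. `else` is skipped (an exception was raised).
Result: ['A', 'S']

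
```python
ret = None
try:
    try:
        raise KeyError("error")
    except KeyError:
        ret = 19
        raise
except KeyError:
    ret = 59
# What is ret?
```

Step-by-step execution trace:
1. Inner try: `raise KeyError("error")` raises KeyError.
2. Inner `except KeyError` matches → ret = 19.
3. bare `raise` re-raises the same KeyError.
4. Outer `except KeyError` matches → ret = 59.
Result: 59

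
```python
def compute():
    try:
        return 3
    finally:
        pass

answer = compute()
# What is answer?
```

Step-by-step execution trace:
1. `compute()` enters try: `return 3` sets pending return value 3.
2. Before returning, `finally: pass` runs (no effect).
3. compute() returns 3 → answer = 3.
Result: 3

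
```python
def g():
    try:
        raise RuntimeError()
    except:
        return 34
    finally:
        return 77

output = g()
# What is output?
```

Step-by-step execution trace:
1. `g()` enters try: `raise RuntimeError()` raises RuntimeError.
2. bare `except` matches → `return 34` sets pending return value 34.
3. Before returning, `finally: return 77` runs and overrides the pending return.
4. g() returns 77 → output = 77.
Result: 77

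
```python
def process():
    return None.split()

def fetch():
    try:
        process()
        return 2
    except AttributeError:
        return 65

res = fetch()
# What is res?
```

Step-by-step execution trace:
1. `fetch()` calls `process()`.
2. `process()` evaluates `None.split()`, which raises AttributeError; it propagates to the caller.
3. `return 2` is not reached.
4. `except AttributeError` in fetch matches → returns 65.
5. res = 65.
Result: 65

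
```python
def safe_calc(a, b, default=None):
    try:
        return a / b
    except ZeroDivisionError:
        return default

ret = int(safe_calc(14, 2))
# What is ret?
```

Step-by-step execution trace:
1. `safe_calc(14, 2)` enters try: `return 14 / 2` → returns 7.0. No exception raised.
2. `except ZeroDivisionError` is skipped.
3. `int(7.0)` → 7 → ret = 7.
Result: 7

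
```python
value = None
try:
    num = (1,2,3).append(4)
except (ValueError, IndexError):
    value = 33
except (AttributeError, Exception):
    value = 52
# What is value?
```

Step-by-step execution trace:
1. `num = (1,2,3).append(4)` raises AttributeError.
2. `except (ValueError, IndexError)` does not match AttributeError; skipped.
3. `except (AttributeError, Exception)` matches (AttributeError is in the tuple) → value = 52.
Result: 52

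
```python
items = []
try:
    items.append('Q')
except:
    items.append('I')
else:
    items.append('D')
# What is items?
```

Step-by-step execution trace:
1. try: `items.append('Q')` → items = ['Q']. No exception raised.
2. `except` is skipped.
3. `else` runs (try completed without exception): `items.append('D')` → items = ['Q', 'D'].
Result: ['Q', 'D']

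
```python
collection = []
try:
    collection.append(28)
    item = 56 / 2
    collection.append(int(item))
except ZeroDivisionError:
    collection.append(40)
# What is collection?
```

Step-by-step execution trace:
1. try: `collection.append(28)` → collection = [28].
2. `item = 56 / 2` → item = 28.0. No exception raised.
3. `collection.append(int(item))` → collection = [28, 28].
4. `except ZeroDivisionError` is skipped (no exception was raised).
Result: [28, 28]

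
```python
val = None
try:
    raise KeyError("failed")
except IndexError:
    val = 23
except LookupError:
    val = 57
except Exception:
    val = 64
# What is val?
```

Step-by-step execution trace:
1. `raise KeyError(...)` raises KeyError.
2. `except IndexError` does not match (KeyError is not a subclass of IndexError); skipped.
3. `except LookupError` matches (KeyError is a subclass of LookupError) → val = 57.
4. `except Exception` is not reached.
Result: 57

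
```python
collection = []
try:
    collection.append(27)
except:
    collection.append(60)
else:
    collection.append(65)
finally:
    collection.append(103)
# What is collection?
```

Step-by-step execution trace:
1. try: `collection.append(27)` → collection = [27]. No exception raised.
2. `except` is skipped.
3. `else` runs: `collection.append(65)` → collection = [27, 65].
4. `finally` always runs: `collection.append(103)` → collection = [27, 65, 103].
Result: [27, 65, 103]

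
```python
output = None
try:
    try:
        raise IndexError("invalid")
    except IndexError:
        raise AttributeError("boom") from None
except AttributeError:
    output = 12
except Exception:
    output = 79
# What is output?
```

Step-by-step execution trace:
1. Inner try raises IndexError; inner `except IndexError` catches it.
2. `raise AttributeError(...) from None` raises AttributeError (from None suppresses __context__, but the active exception is still AttributeError).
3. Outer `except AttributeError` matches → output = 12.
4. `except Exception` is not reached.
Result: 12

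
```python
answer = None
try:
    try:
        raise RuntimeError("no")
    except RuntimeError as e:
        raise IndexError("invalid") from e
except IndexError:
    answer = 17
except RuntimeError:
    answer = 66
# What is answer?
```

Step-by-step execution trace:
1. Inner try raises RuntimeError; inner `except RuntimeError as e` catches it.
2. `raise IndexError(...) from e` raises IndexError (RuntimeError is attached as __cause__, but only IndexError is active).
3. Outer `except IndexError` matches → answer = 17.
4. `except RuntimeError` is not reached.
Result: 17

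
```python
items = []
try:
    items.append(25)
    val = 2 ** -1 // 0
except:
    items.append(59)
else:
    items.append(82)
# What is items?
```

Step-by-step execution trace:
1. try: `items.append(25)` → items = [25].
2. `val = 2 ** -1 // 0` raises ZeroDivisionError.
3. bare `except` matches → `items.append(59)` → items = [25, 59].
4. `else` is skipped (an exception was raised).
Result: [25, 59]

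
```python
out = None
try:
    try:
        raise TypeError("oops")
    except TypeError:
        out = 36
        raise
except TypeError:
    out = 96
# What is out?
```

Step-by-step execution trace:
1. Inner try: `raise TypeError("oops")` raises TypeError.
2. Inner `except TypeError` matches → out = 36.
3. bare `raise` re-raises the same TypeError.
4. Outer `except TypeError` matches → out = 96.
Result: 96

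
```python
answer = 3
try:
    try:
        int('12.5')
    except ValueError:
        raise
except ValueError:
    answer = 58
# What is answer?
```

Step-by-step execution trace:
1. Inner try: `int('12.5')` raises ValueError.
2. Inner `except ValueError` matches; bare `raise` re-raises the same ValueError.
3. Outer `except ValueError` matches → answer = 58.
Result: 58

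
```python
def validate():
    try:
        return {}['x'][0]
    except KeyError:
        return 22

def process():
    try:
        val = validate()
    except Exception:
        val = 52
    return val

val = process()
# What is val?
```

Step-by-step execution trace:
1. `process()` calls `validate()`.
2. In validate: `{}['x'][0]` raises KeyError; `except KeyError` catches it → returns 22.
3. In process: `val = validate()` → val = 22. No exception reaches process.
4. `except Exception` is skipped; process returns 22.
5. val = 22.
Result: 22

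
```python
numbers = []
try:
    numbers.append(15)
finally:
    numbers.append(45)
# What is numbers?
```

Step-by-step execution trace:
1. try: `numbers.append(15)` → numbers = [15].
2. The try body completes without raising.
3. finally always runs: `numbers.append(45)` → numbers = [15, 45].
Result: [15, 45]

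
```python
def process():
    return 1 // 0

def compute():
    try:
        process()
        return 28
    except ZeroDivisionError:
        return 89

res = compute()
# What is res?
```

Step-by-step execution trace:
1. `compute()` calls `process()`.
2. `process()` evaluates `1 // 0`, which raises ZeroDivisionError; it propagates to the caller.
3. `return 28` is not reached.
4. `except ZeroDivisionError` in compute matches → returns 89.
5. res = 89.
Result: 89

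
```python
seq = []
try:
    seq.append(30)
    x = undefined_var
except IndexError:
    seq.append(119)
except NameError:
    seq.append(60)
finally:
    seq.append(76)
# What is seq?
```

Step-by-step execution trace:
1. try: `seq.append(30)` → seq = [30].
2. `x = undefined_var` raises NameError.
3. `except IndexError` does not match NameError; skipped.
4. `except NameError` matches → `seq.append(60)` → seq = [30, 60].
5. finally always runs: `seq.append(76)` → seq = [30, 60, 76].
Result: [30, 60, 76]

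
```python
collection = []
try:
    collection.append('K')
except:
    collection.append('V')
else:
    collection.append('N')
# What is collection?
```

Step-by-step execution trace:
1. try: `collection.append('K')` → collection = ['K']. No exception raised.
2. `except` is skipped.
3. `else` runs (try completed without exception): `collection.append('N')` → collection = ['K', 'N'].
Result: ['K', 'N']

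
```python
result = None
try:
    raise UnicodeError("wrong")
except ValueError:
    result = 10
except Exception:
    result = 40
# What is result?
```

Step-by-step execution trace:
1. `raise UnicodeError(...)` raises UnicodeError.
2. `except ValueError` matches (UnicodeError is a subclass of ValueError) → result = 10.
3. `except Exception` is not reached.
Result: 10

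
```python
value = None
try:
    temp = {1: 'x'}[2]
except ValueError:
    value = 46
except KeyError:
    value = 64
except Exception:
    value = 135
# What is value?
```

Step-by-step execution trace:
1. `temp = {1: 'x'}[2]` raises KeyError.
2. `except ValueError` does not match KeyError; skipped.
3. `except KeyError` matches → value = 64.
4. Remaining except clauses are skipped.
Result: 64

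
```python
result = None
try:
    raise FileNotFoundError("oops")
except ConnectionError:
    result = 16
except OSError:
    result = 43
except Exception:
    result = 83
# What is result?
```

Step-by-step execution trace:
1. `raise FileNotFoundError(...)` raises FileNotFoundError.
2. `except ConnectionError` does not match (FileNotFoundError is not a subclass of ConnectionError); skipped.
3. `except OSError` matches (FileNotFoundError is a subclass of OSError) → result = 43.
4. `except Exception` is not reached.
Result: 43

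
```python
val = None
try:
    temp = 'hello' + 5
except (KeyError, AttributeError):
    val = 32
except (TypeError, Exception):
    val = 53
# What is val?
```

Step-by-step execution trace:
1. `temp = 'hello' + 5` raises TypeError.
2. `except (KeyError, AttributeError)` does not match TypeError; skipped.
3. `except (TypeError, Exception)` matches (TypeError is in the tuple) → val = 53.
Result: 53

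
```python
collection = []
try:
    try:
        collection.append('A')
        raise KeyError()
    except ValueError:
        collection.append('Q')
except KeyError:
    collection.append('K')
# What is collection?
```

Step-by-step execution trace:
1. Inner try: `collection.append('A')` → collection = ['A'].
2. `raise KeyError()` raises KeyError.
3. Inner `except ValueError` does not match KeyError; exception propagates to outer try.
4. Outer `except KeyError` matches → `collection.append('K')` → collection = ['A', 'K'].
Result: ['A', 'K']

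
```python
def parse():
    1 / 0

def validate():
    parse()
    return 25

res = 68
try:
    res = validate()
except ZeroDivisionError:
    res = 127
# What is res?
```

Step-by-step execution trace:
1. res starts at 68.
2. try: `validate()` calls `parse()`.
3. `parse()` evaluates `1 / 0`, which raises ZeroDivisionError; it propagates through validate (uncaught).
4. `return 25` in validate is not reached; the assignment to res does not complete.
5. `except ZeroDivisionError` matches → res = 127.
Result: 127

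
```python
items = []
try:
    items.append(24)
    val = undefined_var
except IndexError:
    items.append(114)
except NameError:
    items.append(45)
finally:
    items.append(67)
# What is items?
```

Step-by-step execution trace:
1. try: `items.append(24)` → items = [24].
2. `val = undefined_var` raises NameError.
3. `except IndexError` does not match NameError; skipped.
4. `except NameError` matches → `items.append(45)` → items = [24, 45].
5. finally always runs: `items.append(67)` → items = [24, 45, 67].
Result: [24, 45, 67]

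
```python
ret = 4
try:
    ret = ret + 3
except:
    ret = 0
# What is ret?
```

Step-by-step execution trace:
1. ret starts at 4.
2. try: `ret = ret + 3` → ret = 7. No exception raised.
3. `except` is skipped.
Result: 7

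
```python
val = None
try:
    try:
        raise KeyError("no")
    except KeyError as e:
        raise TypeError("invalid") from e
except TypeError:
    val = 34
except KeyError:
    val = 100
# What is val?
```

Step-by-step execution trace:
1. Inner try raises KeyError; inner `except KeyError as e` catches it.
2. `raise TypeError(...) from e` raises TypeError (KeyError is attached as __cause__, but only TypeError is active).
3. Outer `except TypeError` matches → val = 34.
4. `except KeyError` is not reached.
Result: 34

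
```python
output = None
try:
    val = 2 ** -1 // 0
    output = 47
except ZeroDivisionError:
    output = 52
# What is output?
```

Step-by-step execution trace:
1. `val = 2 ** -1 // 0` raises ZeroDivisionError.
2. `output = 47` is not reached.
3. `except ZeroDivisionError` matches → output = 52.
Result: 52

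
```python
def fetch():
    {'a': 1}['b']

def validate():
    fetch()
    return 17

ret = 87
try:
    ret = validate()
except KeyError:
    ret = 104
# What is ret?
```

Step-by-step execution trace:
1. ret starts at 87.
2. try: `validate()` calls `fetch()`.
3. `fetch()` evaluates `{'a': 1}['b']`, which raises KeyError; it propagates through validate (uncaught).
4. `return 17` in validate is not reached; the assignment to ret does not complete.
5. `except KeyError` matches → ret = 104.
Result: 104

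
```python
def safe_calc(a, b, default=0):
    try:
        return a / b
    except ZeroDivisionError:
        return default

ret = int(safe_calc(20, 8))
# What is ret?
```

Step-by-step execution trace:
1. `safe_calc(20, 8)` enters try: `return 20 / 8` → returns 2.5. No exception raised.
2. `except ZeroDivisionError` is skipped.
3. `int(2.5)` → 2 → ret = 2.
Result: 2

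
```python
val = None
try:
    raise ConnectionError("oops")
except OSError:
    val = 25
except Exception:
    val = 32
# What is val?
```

Step-by-step execution trace:
1. `raise ConnectionError(...)` raises ConnectionError.
2. `except OSError` matches (ConnectionError is a subclass of OSError) → val = 25.
3. `except Exception` is not reached.
Result: 25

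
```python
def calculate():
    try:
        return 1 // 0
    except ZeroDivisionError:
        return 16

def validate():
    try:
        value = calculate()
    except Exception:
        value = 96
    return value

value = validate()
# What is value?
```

Step-by-step execution trace:
1. `validate()` calls `calculate()`.
2. In calculate: `1 // 0` raises ZeroDivisionError; `except ZeroDivisionError` catches it → returns 16.
3. In validate: `value = calculate()` → value = 16. No exception reaches validate.
4. `except Exception` is skipped; validate returns 16.
5. value = 16.
Result: 16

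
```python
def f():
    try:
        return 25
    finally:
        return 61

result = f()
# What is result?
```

Step-by-step execution trace:
1. `f()` enters try: `return 25` sets pending return value 25.
2. Before returning, `finally: return 61` runs and overrides the pending return.
3. f() returns 61 → result = 61.
Result: 61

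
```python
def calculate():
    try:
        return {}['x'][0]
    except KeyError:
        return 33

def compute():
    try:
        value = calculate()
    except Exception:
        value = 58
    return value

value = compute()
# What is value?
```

Step-by-step execution trace:
1. `compute()` calls `calculate()`.
2. In calculate: `{}['x'][0]` raises KeyError; `except KeyError` catches it → returns 33.
3. In compute: `value = calculate()` → value = 33. No exception reaches compute.
4. `except Exception` is skipped; compute returns 33.
5. value = 33.
Result: 33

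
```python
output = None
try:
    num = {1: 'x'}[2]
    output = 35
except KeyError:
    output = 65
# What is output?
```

Step-by-step execution trace:
1. `num = {1: 'x'}[2]` raises KeyError.
2. `output = 35` is not reached.
3. `except KeyError` matches → output = 65.
Result: 65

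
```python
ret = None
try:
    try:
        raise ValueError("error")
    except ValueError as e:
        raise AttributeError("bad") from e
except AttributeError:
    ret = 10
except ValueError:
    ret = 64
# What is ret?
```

Step-by-step execution trace:
1. Inner try raises ValueError; inner `except ValueError as e` catches it.
2. `raise AttributeError(...) from e` raises AttributeError (ValueError is attached as __cause__, but only AttributeError is active).
3. Outer `except AttributeError` matches → ret = 10.
4. `except ValueError` is not reached.
Result: 10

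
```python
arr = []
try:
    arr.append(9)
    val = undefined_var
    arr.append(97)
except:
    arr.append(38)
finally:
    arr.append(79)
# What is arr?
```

Step-by-step execution trace:
1. try: `arr.append(9)` → arr = [9].
2. `val = undefined_var` raises NameError; `arr.append(97)` is not reached.
3. bare `except` matches → `arr.append(38)` → arr = [9, 38].
4. finally always runs: `arr.append(79)` → arr = [9, 38, 79].
Result: [9, 38, 79]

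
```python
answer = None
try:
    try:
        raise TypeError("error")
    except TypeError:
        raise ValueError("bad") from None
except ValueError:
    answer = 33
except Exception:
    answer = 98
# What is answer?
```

Step-by-step execution trace:
1. Inner try raises TypeError; inner `except TypeError` catches it.
2. `raise ValueError(...) from None` raises ValueError (from None suppresses __context__, but the active exception is still ValueError).
3. Outer `except ValueError` matches → answer = 33.
4. `except Exception` is not reached.
Result: 33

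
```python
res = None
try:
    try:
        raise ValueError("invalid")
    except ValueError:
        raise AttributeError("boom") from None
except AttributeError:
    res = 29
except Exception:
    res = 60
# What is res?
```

Step-by-step execution trace:
1. Inner try raises ValueError; inner `except ValueError` catches it.
2. `raise AttributeError(...) from None` raises AttributeError (from None suppresses __context__, but the active exception is still AttributeError).
3. Outer `except AttributeError` matches → res = 29.
4. `except Exception` is not reached.
Result: 29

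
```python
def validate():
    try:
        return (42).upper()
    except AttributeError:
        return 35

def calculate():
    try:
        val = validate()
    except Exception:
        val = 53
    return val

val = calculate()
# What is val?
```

Step-by-step execution trace:
1. `calculate()` calls `validate()`.
2. In validate: `(42).upper()` raises AttributeError; `except AttributeError` catches it → returns 35.
3. In calculate: `val = validate()` → val = 35. No exception reaches calculate.
4. `except Exception` is skipped; calculate returns 35.
5. val = 35.
Result: 35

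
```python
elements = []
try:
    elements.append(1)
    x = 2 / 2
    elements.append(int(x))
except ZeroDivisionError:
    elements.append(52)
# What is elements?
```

Step-by-step execution trace:
1. try: `elements.append(1)` → elements = [1].
2. `x = 2 / 2` → x = 1.0. No exception raised.
3. `elements.append(int(x))` → elements = [1, 1].
4. `except ZeroDivisionError` is skipped (no exception was raised).
Result: [1, 1]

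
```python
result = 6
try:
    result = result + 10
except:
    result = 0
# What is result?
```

Step-by-step execution trace:
1. result starts at 6.
2. try: `result = result + 10` → result = 16. No exception raised.
3. `except` is skipped.
Result: 16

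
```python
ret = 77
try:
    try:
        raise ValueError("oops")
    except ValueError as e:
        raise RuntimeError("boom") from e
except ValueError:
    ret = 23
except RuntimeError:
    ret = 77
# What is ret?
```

Step-by-step execution trace:
1. Inner try raises ValueError; inner `except ValueError as e` catches it.
2. `raise RuntimeError(...) from e` raises RuntimeError (ValueError is attached as __cause__, but only RuntimeError is active).
3. Outer `except ValueError` does not match RuntimeError; skipped.
4. Outer `except RuntimeError` matches → ret = 77.
Result: 77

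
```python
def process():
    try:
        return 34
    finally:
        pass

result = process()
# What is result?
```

Step-by-step execution trace:
1. `process()` enters try: `return 34` sets pending return value 34.
2. Before returning, `finally: pass` runs (no effect).
3. process() returns 34 → result = 34.
Result: 34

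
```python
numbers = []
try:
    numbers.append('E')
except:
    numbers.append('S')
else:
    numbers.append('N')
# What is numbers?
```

Step-by-step execution trace:
1. try: `numbers.append('E')` → numbers = ['E']. No exception raised.
2. `except` is skipped.
3. `else` runs (try completed without exception): `numbers.append('N')` → numbers = ['E', 'N'].
Result: ['E', 'N']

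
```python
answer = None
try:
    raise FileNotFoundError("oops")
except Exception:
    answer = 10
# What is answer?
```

Step-by-step execution trace:
1. `raise FileNotFoundError(...)` raises FileNotFoundError.
2. `except Exception` matches (FileNotFoundError is a subclass of Exception) → answer = 10.
Result: 10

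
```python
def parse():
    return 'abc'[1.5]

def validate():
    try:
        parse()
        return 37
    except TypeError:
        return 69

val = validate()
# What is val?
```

Step-by-step execution trace:
1. `validate()` calls `parse()`.
2. `parse()` evaluates `'abc'[1.5]`, which raises TypeError; it propagates to the caller.
3. `return 37` is not reached.
4. `except TypeError` in validate matches → returns 69.
5. val = 69.
Result: 69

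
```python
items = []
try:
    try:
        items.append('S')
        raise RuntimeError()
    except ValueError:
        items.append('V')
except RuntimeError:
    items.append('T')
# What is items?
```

Step-by-step execution trace:
1. Inner try: `items.append('S')` → items = ['S'].
2. `raise RuntimeError()` raises RuntimeError.
3. Inner `except ValueError` does not match RuntimeError; exception propagates to outer try.
4. Outer `except RuntimeError` matches → `items.append('T')` → items = ['S', 'T'].
Result: ['S', 'T']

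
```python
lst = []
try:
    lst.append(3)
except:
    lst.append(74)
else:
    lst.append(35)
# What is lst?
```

Step-by-step execution trace:
1. try: `lst.append(3)` → lst = [3]. No exception raised.
2. `except` is skipped.
3. `else` runs (try completed without exception): `lst.append(35)` → lst = [3, 35].
Result: [3, 35]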